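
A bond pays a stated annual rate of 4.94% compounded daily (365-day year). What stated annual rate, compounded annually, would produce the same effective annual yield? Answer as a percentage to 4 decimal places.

EAR = (1 + 0.0494/365)^365 − 1 = 0.050637.
Compounded annually, the equivalent nominal rate is the EAR itself: 5.0637%.

5.0637%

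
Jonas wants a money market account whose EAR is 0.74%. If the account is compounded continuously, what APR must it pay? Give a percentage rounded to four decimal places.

0.7373%

Continuous: nominal r satisfies e^r − 1 = 0.0074.
r = ln(1 + 0.0074) = ln(1.0074) = 0.007373 = 0.7373%.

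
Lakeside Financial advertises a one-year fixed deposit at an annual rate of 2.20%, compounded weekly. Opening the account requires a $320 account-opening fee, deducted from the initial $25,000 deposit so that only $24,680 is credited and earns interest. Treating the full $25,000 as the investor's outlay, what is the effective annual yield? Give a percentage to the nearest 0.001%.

0.915%

Value after one year: 24,680 × (1 + 0.0220/52)^52 = 24,680 × 1.022239 = $25,228.86.
Effective yield on the $25,000 outlay: 25,228.86 / 25,000 − 1 = 0.009154 = 0.915%.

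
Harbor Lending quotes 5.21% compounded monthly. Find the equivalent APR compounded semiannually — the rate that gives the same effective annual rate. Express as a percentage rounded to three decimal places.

EAR = (1 + 0.0521/12)^12 − 1 = 0.053362.
Solve (1 + r/2)^2 = 1.053362: r/2 = 1.053362^(1/2) − 1 = 0.026334, so r = 0.052669 = 5.267%.

5.267%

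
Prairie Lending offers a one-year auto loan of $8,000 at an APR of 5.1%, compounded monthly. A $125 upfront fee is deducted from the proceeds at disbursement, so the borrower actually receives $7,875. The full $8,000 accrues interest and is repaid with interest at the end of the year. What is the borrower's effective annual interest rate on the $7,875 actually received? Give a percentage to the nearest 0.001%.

6.891%

Amount owed after one year: 8,000 × (1 + 0.051/12)^12 = 8,000 × 1.052209 = $8,417.67.
Effective rate on net proceeds: 8,417.67 / 7,875 − 1 = 0.068911 = 6.891%.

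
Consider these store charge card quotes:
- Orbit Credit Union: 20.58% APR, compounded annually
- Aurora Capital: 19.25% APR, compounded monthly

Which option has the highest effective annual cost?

Orbit Credit Union: compounded annually, EAR = 20.580%
Aurora Capital: (1 + 0.1925/12)^12 − 1 = 21.043%
The highest effective annual rate is Aurora Capital at 21.043%.

Aurora Capital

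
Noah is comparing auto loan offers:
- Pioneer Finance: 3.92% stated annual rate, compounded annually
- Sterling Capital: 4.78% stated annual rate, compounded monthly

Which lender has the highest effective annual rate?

Pioneer Finance: compounded annually, EAR = 3.920%
Sterling Capital: (1 + 0.0478/12)^12 − 1 = 4.886%
The highest effective annual rate is Sterling Capital at 4.886%.

Sterling Capital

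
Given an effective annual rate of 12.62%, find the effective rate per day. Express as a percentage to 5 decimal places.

0.03257%

The per-day rate i satisfies (1 + i)^365 = 1 + 0.1262.
i = 1.1262^(1/365) − 1 = 0.0003257 = 0.03257%.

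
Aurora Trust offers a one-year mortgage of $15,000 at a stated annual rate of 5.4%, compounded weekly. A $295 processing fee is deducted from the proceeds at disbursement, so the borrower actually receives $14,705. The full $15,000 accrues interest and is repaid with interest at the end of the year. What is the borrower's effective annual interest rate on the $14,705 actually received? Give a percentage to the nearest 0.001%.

Amount owed after one year: 15,000 × (1 + 0.054/52)^52 = 15,000 × 1.055455 = $15,831.83.
Effective rate on net proceeds: 15,831.83 / 14,705 − 1 = 0.076629 = 7.663%.

7.663%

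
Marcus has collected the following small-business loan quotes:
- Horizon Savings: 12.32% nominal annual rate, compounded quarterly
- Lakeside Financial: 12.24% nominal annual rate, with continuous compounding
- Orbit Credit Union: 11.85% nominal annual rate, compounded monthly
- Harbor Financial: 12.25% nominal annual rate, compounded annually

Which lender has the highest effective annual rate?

Lakeside Financial

Horizon Savings: (1 + 0.1232/4)^4 − 1 = 12.901%
Lakeside Financial: e^0.1224 − 1 = 13.021%
Orbit Credit Union: (1 + 0.1185/12)^12 − 1 = 12.515%
Harbor Financial: compounded annually, EAR = 12.250%
The highest effective annual rate is Lakeside Financial at 13.021%.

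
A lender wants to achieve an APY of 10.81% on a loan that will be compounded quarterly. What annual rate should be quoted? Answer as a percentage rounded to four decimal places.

(1 + r/4)^4 − 1 = 0.1081, so 1 + r/4 = 1.1081^(1/4).
r/4 = 0.025994, so r = 0.103975 = 10.3975%.

10.3975%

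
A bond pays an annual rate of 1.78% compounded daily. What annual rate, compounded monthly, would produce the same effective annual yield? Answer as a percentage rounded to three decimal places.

EAR = (1 + 0.0178/365)^365 − 1 = 0.017959.
Solve (1 + r/12)^12 = 1.017959: r/12 = 1.017959^(1/12) − 1 = 0.001484, so r = 0.017813 = 1.781%.

1.781%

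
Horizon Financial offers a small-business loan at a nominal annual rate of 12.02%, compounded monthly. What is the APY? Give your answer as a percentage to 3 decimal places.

12.705%

EAR = (1 + 0.1202/12)^12 − 1.
= 1.127048 − 1 = 12.705%.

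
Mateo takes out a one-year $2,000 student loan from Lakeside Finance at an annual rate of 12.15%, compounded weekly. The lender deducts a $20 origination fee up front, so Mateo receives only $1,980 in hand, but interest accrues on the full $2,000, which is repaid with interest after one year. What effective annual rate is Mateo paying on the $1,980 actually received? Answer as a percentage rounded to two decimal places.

14.04%

Amount owed after one year: 2,000 × (1 + 0.1215/52)^52 = 2,000 × 1.129029 = $2,258.06.
Effective rate on net proceeds: 2,258.06 / 1,980 − 1 = 0.140434 = 14.04%.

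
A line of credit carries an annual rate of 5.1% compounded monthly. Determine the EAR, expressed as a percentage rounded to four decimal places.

EAR = (1 + 0.051/12)^12 − 1.
= (1 + 0.004250)^12 − 1 = 1.052209 − 1 = 5.2209%.

5.2209%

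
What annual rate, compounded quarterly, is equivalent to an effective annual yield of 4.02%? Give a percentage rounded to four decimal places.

(1 + r/4)^4 − 1 = 0.0402, so 1 + r/4 = 1.0402^(1/4).
r/4 = 0.009902, so r = 0.039608 = 3.9608%.

3.9608%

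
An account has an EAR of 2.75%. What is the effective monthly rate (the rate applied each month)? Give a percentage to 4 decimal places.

0.2263%

The per-month rate i satisfies (1 + i)^12 = 1 + 0.0275.
i = 1.0275^(1/12) − 1 = 0.0022633 = 0.2263%.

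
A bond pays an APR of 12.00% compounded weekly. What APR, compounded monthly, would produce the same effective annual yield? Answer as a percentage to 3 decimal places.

12.046%

EAR = (1 + 0.1200/52)^52 − 1 = 0.127341.
Solve (1 + r/12)^12 = 1.127341: r/12 = 1.127341^(1/12) − 1 = 0.010039, so r = 0.120462 = 12.046%.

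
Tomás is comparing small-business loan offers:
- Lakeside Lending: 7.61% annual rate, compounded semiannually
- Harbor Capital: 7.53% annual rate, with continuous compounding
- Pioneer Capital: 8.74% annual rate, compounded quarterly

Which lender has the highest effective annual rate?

Lakeside Lending: (1 + 0.0761/2)^2 − 1 = 7.755%
Harbor Capital: e^0.0753 − 1 = 7.821%
Pioneer Capital: (1 + 0.0874/4)^4 − 1 = 9.031%
The highest effective annual rate is Pioneer Capital at 9.031%.

Pioneer Capital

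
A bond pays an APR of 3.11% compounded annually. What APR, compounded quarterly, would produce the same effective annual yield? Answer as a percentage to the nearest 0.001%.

Compounded annually, EAR = nominal = 0.031100.
Solve (1 + r/4)^4 = 1.031100: r/4 = 1.031100^(1/4) − 1 = 0.007686, so r = 0.030744 = 3.074%.

3.074%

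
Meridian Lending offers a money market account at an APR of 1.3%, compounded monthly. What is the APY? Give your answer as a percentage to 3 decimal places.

EAR = (1 + 0.013/12)^12 − 1.
= (1 + 0.001083)^12 − 1 = 1.013078 − 1 = 1.308%.

1.308%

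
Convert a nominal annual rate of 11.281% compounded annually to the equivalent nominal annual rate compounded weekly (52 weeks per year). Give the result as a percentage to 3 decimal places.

Compounded annually, EAR = nominal = 0.112810.
Solve (1 + r/52)^52 = 1.112810: r/52 = 1.112810^(1/52) − 1 = 0.002058, so r = 0.106998 = 10.700%.

10.700%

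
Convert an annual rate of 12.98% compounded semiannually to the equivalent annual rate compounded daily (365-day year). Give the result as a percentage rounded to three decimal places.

12.578%

EAR = (1 + 0.1298/2)^2 − 1 = 0.134012.
Solve (1 + r/365)^365 = 1.134012: r/365 = 1.134012^(1/365) − 1 = 0.000345, so r = 0.125783 = 12.578%.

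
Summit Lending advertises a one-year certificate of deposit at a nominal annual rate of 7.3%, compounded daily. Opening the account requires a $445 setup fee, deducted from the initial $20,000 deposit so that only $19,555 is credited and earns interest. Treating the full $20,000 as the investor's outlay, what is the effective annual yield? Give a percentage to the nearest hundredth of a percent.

Value after one year: 19,555 × (1 + 0.073/365)^365 = 19,555 × 1.075723 = $21,035.76.
Effective yield on the $20,000 outlay: 21,035.76 / 20,000 − 1 = 0.051788 = 5.18%.

5.18%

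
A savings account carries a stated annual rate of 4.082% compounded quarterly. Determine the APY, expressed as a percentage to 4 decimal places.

EAR = (1 + 0.04082/4)^4 − 1.
= (1 + 0.010205)^4 − 1 = 1.041449 − 1 = 4.1449%.

4.1449%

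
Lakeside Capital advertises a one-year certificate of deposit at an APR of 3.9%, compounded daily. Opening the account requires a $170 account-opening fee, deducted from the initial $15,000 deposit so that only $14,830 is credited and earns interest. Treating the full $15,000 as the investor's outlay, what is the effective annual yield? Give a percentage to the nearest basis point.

Value after one year: 14,830 × (1 + 0.039/365)^365 = 14,830 × 1.039768 = $15,419.76.
Effective yield on the $15,000 outlay: 15,419.76 / 15,000 − 1 = 0.027984 = 2.80%.

2.80%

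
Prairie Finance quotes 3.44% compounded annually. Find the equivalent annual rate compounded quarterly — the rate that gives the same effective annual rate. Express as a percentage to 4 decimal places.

Compounded annually, EAR = nominal = 0.034400.
Solve (1 + r/4)^4 = 1.034400: r/4 = 1.034400^(1/4) − 1 = 0.008491, so r = 0.033965 = 3.3965%.

3.3965%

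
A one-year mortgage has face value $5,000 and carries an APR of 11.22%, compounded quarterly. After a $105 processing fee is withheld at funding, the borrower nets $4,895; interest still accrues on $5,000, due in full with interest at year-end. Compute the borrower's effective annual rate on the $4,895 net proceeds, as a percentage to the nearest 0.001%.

14.097%

Amount owed after one year: 5,000 × (1 + 0.1122/4)^4 = 5,000 × 1.117010 = $5,585.05.
Effective rate on net proceeds: 5,585.05 / 4,895 − 1 = 0.140970 = 14.097%.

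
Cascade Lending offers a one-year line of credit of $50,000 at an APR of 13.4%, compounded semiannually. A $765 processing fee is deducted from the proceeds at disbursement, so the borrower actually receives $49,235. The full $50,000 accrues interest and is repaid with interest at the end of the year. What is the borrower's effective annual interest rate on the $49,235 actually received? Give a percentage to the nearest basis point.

15.62%

Amount owed after one year: 50,000 × (1 + 0.134/2)^2 = 50,000 × 1.138489 = $56,924.45.
Effective rate on net proceeds: 56,924.45 / 49,235 − 1 = 0.156179 = 15.62%.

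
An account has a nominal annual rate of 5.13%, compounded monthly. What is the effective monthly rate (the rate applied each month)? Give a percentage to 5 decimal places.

With a nominal annual rate compounded monthly, the periodic rate is the nominal rate divided by 12.
i = 0.0513 / 12 = 0.0042750 = 0.42750%.

0.42750%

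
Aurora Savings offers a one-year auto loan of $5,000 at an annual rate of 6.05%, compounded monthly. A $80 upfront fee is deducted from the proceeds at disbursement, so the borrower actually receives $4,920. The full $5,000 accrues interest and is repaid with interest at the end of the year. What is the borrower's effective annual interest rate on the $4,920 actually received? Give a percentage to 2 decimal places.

Amount owed after one year: 5,000 × (1 + 0.0605/12)^12 = 5,000 × 1.062206 = $5,311.03.
Effective rate on net proceeds: 5,311.03 / 4,920 − 1 = 0.079478 = 7.95%.

7.95%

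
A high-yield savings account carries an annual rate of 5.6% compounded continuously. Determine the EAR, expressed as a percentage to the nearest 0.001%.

5.760%

With continuous compounding, EAR = e^0.056 − 1.
e^0.056 = 1.057598, so EAR = 0.057598 = 5.760%.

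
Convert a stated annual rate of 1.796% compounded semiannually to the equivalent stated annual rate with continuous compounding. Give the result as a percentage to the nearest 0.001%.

1.788%

EAR = (1 + 0.01796/2)^2 − 1 = 0.018041.
Equivalent continuous rate: r = ln(1 + 0.018041) = 0.017880 = 1.788%.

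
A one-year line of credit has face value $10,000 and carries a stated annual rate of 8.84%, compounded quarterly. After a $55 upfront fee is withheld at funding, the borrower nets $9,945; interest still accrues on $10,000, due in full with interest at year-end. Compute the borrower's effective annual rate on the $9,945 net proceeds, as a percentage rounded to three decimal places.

Amount owed after one year: 10,000 × (1 + 0.0884/4)^4 = 10,000 × 1.091374 = $10,913.74.
Effective rate on net proceeds: 10,913.74 / 9,945 − 1 = 0.097410 = 9.741%.

9.741%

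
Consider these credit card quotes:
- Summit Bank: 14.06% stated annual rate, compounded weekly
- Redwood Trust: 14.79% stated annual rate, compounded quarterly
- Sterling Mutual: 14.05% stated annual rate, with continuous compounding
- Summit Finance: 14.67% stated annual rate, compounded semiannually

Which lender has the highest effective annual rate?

Summit Bank: (1 + 0.1406/52)^52 − 1 = 15.075%
Redwood Trust: (1 + 0.1479/4)^4 − 1 = 15.631%
Sterling Mutual: e^0.1405 − 1 = 15.085%
Summit Finance: (1 + 0.1467/2)^2 − 1 = 15.208%
The highest effective annual rate is Redwood Trust at 15.631%.

Redwood Trust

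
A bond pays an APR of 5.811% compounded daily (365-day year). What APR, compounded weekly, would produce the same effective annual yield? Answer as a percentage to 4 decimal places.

EAR = (1 + 0.05811/365)^365 − 1 = 0.059827.
Solve (1 + r/52)^52 = 1.059827: r/52 = 1.059827^(1/52) − 1 = 0.001118, so r = 0.058138 = 5.8138%.

5.8138%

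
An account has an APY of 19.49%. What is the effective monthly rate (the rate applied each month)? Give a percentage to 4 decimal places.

1.4949%

The per-month rate i satisfies (1 + i)^12 = 1 + 0.1949.
i = 1.1949^(1/12) − 1 = 0.0149492 = 1.4949%.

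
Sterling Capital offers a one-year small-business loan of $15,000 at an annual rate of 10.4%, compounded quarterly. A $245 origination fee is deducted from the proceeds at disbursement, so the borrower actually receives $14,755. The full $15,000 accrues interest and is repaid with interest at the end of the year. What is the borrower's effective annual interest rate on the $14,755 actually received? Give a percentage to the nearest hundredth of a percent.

Amount owed after one year: 15,000 × (1 + 0.104/4)^4 = 15,000 × 1.108127 = $16,621.90.
Effective rate on net proceeds: 16,621.90 / 14,755 − 1 = 0.126527 = 12.65%.

12.65%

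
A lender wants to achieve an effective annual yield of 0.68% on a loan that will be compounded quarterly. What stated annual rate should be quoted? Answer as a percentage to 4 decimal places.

(1 + r/4)^4 − 1 = 0.0068, so 1 + r/4 = 1.0068^(1/4).
r/4 = 0.001696, so r = 0.006783 = 0.6783%.

0.6783%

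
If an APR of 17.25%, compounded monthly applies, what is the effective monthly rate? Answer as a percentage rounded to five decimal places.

With a nominal annual rate compounded monthly, the periodic rate is the nominal rate divided by 12.
i = 0.1725 / 12 = 0.0143750 = 1.43750%.

1.43750%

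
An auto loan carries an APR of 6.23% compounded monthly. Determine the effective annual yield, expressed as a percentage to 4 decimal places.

6.4110%

EAR = (1 + 0.0623/12)^12 − 1.
= (1 + 0.005192)^12 − 1 = 1.064110 − 1 = 6.4110%.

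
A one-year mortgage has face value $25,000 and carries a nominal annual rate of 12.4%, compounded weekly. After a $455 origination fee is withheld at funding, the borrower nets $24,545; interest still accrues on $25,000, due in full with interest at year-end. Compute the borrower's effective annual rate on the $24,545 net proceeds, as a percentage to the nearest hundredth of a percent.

15.28%

Amount owed after one year: 25,000 × (1 + 0.124/52)^52 = 25,000 × 1.131849 = $28,296.22.
Effective rate on net proceeds: 28,296.22 / 24,545 − 1 = 0.152830 = 15.28%.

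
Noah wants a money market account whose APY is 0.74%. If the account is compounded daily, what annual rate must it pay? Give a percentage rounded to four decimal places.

(1 + r/365)^365 − 1 = 0.0074, so 1 + r/365 = 1.0074^(1/365).
r/365 = 0.000020, so r = 0.007373 = 0.7373%.

0.7373%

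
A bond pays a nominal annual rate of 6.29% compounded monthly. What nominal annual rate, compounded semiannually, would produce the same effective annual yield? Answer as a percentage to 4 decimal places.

EAR = (1 + 0.0629/12)^12 − 1 = 0.064745.
Solve (1 + r/2)^2 = 1.064745: r/2 = 1.064745^(1/2) − 1 = 0.031865, so r = 0.063730 = 6.3730%.

6.3730%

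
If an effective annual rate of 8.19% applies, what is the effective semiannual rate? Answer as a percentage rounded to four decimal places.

4.0144%

The per-half-year rate i satisfies (1 + i)^2 = 1 + 0.0819.
i = 1.0819^(1/2) − 1 = 0.0401442 = 4.0144%.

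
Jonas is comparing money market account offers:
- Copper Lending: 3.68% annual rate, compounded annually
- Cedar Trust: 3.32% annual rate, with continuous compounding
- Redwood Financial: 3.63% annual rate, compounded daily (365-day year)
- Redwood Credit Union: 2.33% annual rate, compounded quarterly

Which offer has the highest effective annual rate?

Redwood Financial

Copper Lending: compounded annually, EAR = 3.680%
Cedar Trust: e^0.0332 − 1 = 3.376%
Redwood Financial: (1 + 0.0363/365)^365 − 1 = 3.697%
Redwood Credit Union: (1 + 0.0233/4)^4 − 1 = 2.350%
The highest effective annual rate is Redwood Financial at 3.697%.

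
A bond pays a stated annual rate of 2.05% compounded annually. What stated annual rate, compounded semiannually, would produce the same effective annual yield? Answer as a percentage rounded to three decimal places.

2.040%

Compounded annually, EAR = nominal = 0.020500.
Solve (1 + r/2)^2 = 1.020500: r/2 = 1.020500^(1/2) − 1 = 0.010198, so r = 0.020396 = 2.040%.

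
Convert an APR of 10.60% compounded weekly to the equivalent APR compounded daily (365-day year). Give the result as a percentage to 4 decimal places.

10.5907%

EAR = (1 + 0.1060/52)^52 − 1 = 0.111702.
Solve (1 + r/365)^365 = 1.111702: r/365 = 1.111702^(1/365) − 1 = 0.000290, so r = 0.105907 = 10.5907%.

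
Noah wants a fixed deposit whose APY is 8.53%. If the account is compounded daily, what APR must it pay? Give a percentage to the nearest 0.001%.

8.187%

(1 + r/365)^365 − 1 = 0.0853, so 1 + r/365 = 1.0853^(1/365).
r/365 = 0.000224, so r = 0.081866 = 8.187%.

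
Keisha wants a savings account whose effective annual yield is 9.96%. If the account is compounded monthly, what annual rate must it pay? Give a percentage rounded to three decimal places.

(1 + r/12)^12 − 1 = 0.0996, so 1 + r/12 = 1.0996^(1/12).
r/12 = 0.007944, so r = 0.095323 = 9.532%.

9.532%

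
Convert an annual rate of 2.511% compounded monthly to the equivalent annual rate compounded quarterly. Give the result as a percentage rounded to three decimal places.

2.516%

EAR = (1 + 0.02511/12)^12 − 1 = 0.025401.
Solve (1 + r/4)^4 = 1.025401: r/4 = 1.025401^(1/4) − 1 = 0.006291, so r = 0.025163 = 2.516%.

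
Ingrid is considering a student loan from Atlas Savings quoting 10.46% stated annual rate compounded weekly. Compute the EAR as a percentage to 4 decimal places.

11.0150%

EAR = (1 + 0.1046/52)^52 − 1.
= (1 + 0.002012)^52 − 1 = 1.110150 − 1 = 11.0150%.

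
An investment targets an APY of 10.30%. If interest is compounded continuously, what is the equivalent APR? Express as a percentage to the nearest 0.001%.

Continuous: nominal r satisfies e^r − 1 = 0.1030.
r = ln(1 + 0.1030) = ln(1.1030) = 0.098034 = 9.803%.

9.803%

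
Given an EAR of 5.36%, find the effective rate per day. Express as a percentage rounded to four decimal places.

The per-day rate i satisfies (1 + i)^365 = 1 + 0.0536.
i = 1.0536^(1/365) − 1 = 0.0001431 = 0.0143%.

0.0143%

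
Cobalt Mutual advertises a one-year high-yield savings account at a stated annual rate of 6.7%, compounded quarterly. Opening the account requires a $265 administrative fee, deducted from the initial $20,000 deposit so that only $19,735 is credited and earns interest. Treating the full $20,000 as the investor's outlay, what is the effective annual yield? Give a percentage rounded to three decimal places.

Value after one year: 19,735 × (1 + 0.067/4)^4 = 19,735 × 1.068702 = $21,090.84.
Effective yield on the $20,000 outlay: 21,090.84 / 20,000 − 1 = 0.054542 = 5.454%.

5.454%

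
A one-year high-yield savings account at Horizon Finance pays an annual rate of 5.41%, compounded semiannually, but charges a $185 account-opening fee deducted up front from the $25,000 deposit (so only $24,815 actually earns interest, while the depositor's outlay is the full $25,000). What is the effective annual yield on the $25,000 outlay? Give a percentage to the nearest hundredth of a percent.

Value after one year: 24,815 × (1 + 0.0541/2)^2 = 24,815 × 1.054832 = $26,175.65.
Effective yield on the $25,000 outlay: 26,175.65 / 25,000 − 1 = 0.047026 = 4.70%.

4.70%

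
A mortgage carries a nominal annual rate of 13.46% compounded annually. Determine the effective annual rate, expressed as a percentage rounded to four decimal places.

13.4600%

Annual compounding means the effective rate equals the nominal rate: 13.4600%.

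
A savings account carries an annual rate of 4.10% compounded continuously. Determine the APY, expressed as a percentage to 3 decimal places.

With continuous compounding, EAR = e^0.0410 − 1.
e^0.0410 = 1.041852, so EAR = 0.041852 = 4.185%.

4.185%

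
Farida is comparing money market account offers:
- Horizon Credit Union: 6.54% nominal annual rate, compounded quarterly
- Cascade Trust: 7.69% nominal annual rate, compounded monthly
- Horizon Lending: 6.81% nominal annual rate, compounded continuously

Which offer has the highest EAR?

Cascade Trust

Horizon Credit Union: (1 + 0.0654/4)^4 − 1 = 6.702%
Cascade Trust: (1 + 0.0769/12)^12 − 1 = 7.967%
Horizon Lending: e^0.0681 − 1 = 7.047%
The highest effective annual rate is Cascade Trust at 7.967%.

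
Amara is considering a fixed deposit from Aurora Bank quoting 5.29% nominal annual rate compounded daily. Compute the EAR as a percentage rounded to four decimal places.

EAR = (1 + 0.0529/365)^365 − 1.
= 1.054320 − 1 = 5.4320%.

5.4320%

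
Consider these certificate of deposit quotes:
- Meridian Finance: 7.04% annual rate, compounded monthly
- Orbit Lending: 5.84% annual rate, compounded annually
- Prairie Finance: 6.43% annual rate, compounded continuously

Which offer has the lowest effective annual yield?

Meridian Finance: (1 + 0.0704/12)^12 − 1 = 7.272%
Orbit Lending: compounded annually, EAR = 5.840%
Prairie Finance: e^0.0643 − 1 = 6.641%
The lowest effective annual rate is Orbit Lending at 5.840%.

Orbit Lending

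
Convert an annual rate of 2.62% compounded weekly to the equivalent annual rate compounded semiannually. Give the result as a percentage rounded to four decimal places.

2.6366%

EAR = (1 + 0.0262/52)^52 − 1 = 0.026539.
Solve (1 + r/2)^2 = 1.026539: r/2 = 1.026539^(1/2) − 1 = 0.013183, so r = 0.026366 = 2.6366%.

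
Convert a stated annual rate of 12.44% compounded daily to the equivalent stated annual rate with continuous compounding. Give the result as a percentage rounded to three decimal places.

EAR = (1 + 0.1244/365)^365 − 1 = 0.132445.
Equivalent continuous rate: r = ln(1 + 0.132445) = 0.124379 = 12.438%.

12.438%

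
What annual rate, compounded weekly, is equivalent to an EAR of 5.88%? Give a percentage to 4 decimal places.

5.7168%

(1 + r/52)^52 − 1 = 0.0588, so 1 + r/52 = 1.0588^(1/52).
r/52 = 0.001099, so r = 0.057168 = 5.7168%.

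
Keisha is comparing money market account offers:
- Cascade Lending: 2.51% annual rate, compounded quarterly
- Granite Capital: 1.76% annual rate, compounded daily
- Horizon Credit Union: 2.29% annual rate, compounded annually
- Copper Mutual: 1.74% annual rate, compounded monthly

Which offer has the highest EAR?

Cascade Lending: (1 + 0.0251/4)^4 − 1 = 2.534%
Granite Capital: (1 + 0.0176/365)^365 − 1 = 1.776%
Horizon Credit Union: compounded annually, EAR = 2.290%
Copper Mutual: (1 + 0.0174/12)^12 − 1 = 1.754%
The highest effective annual rate is Cascade Lending at 2.534%.

Cascade Lending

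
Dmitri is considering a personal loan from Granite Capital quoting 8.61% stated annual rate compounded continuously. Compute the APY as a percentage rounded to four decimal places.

With continuous compounding, EAR = e^0.0861 − 1.
e^0.0861 = 1.089915, so EAR = 0.089915 = 8.9915%.

8.9915%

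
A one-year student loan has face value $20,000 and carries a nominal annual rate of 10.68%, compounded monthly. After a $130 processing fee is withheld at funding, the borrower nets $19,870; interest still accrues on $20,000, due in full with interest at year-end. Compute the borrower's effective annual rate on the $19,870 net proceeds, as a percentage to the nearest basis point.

Amount owed after one year: 20,000 × (1 + 0.1068/12)^12 = 20,000 × 1.112186 = $22,243.72.
Effective rate on net proceeds: 22,243.72 / 19,870 − 1 = 0.119463 = 11.95%.

11.95%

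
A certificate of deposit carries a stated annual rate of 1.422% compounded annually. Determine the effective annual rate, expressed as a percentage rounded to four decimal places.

1.4220%

Annual compounding means the effective rate equals the nominal rate: 1.4220%.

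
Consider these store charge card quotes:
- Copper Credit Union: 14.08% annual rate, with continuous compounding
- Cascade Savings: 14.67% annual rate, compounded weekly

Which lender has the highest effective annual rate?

Copper Credit Union: e^0.1408 − 1 = 15.119%
Cascade Savings: (1 + 0.1467/52)^52 − 1 = 15.777%
The highest effective annual rate is Cascade Savings at 15.777%.

Cascade Savings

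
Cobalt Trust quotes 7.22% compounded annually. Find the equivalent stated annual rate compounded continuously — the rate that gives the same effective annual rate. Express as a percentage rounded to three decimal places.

Compounded annually, EAR = nominal = 0.072200.
Equivalent continuous rate: r = ln(1 + 0.072200) = 0.069713 = 6.971%.

6.971%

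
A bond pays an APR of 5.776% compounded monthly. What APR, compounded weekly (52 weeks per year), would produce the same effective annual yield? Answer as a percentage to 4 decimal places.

EAR = (1 + 0.05776/12)^12 − 1 = 0.059314.
Solve (1 + r/52)^52 = 1.059314: r/52 = 1.059314^(1/52) − 1 = 0.001109, so r = 0.057653 = 5.7653%.

5.7653%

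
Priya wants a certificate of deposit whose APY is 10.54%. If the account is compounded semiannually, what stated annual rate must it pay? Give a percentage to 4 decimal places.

10.2760%

(1 + r/2)^2 − 1 = 0.1054, so 1 + r/2 = 1.1054^(1/2).
r/2 = 0.051380, so r = 0.102760 = 10.2760%.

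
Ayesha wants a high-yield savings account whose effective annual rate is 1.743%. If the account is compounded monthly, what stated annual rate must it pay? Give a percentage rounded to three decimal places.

(1 + r/12)^12 − 1 = 0.01743, so 1 + r/12 = 1.01743^(1/12).
r/12 = 0.001441, so r = 0.017292 = 1.729%.

1.729%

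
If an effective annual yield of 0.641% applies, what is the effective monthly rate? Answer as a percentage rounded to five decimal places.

The per-month rate i satisfies (1 + i)^12 = 1 + 0.00641.
i = 1.00641^(1/12) − 1 = 0.0005326 = 0.05326%.

0.05326%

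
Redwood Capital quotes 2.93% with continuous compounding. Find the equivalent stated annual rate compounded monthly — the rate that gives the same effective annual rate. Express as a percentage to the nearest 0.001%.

2.934%

EAR under continuous compounding: e^0.0293 − 1 = 0.029733.
Solve (1 + r/12)^12 = 1.029733: r/12 = 1.029733^(1/12) − 1 = 0.002445, so r = 0.029336 = 2.934%.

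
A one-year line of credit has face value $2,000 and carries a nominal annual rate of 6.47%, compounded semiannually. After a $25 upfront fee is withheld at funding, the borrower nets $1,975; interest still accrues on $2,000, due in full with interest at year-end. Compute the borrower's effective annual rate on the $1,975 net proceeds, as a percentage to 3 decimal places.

Amount owed after one year: 2,000 × (1 + 0.0647/2)^2 = 2,000 × 1.065747 = $2,131.49.
Effective rate on net proceeds: 2,131.49 / 1,975 − 1 = 0.079237 = 7.924%.

7.924%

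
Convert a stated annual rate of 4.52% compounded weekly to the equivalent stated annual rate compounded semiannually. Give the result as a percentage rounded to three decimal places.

4.569%

EAR = (1 + 0.0452/52)^52 − 1 = 0.046217.
Solve (1 + r/2)^2 = 1.046217: r/2 = 1.046217^(1/2) − 1 = 0.022847, so r = 0.045695 = 4.569%.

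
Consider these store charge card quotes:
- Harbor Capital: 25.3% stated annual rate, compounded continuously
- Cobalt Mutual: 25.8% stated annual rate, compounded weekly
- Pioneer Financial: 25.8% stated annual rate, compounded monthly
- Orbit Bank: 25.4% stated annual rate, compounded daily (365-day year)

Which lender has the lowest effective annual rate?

Harbor Capital: e^0.253 − 1 = 28.788%
Cobalt Mutual: (1 + 0.258/52)^52 − 1 = 29.351%
Pioneer Financial: (1 + 0.258/12)^12 − 1 = 29.080%
Orbit Bank: (1 + 0.254/365)^365 − 1 = 28.906%
The lowest effective annual rate is Harbor Capital at 28.788%.

Harbor Capital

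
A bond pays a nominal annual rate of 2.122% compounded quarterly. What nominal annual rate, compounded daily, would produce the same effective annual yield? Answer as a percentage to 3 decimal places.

2.116%

EAR = (1 + 0.02122/4)^4 − 1 = 0.021389.
Solve (1 + r/365)^365 = 1.021389: r/365 = 1.021389^(1/365) − 1 = 0.000058, so r = 0.021165 = 2.116%.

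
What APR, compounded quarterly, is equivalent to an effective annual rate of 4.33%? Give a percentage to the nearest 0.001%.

(1 + r/4)^4 − 1 = 0.0433, so 1 + r/4 = 1.0433^(1/4).
r/4 = 0.010654, so r = 0.042614 = 4.261%.

4.261%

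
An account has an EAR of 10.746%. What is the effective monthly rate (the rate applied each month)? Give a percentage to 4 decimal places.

The per-month rate i satisfies (1 + i)^12 = 1 + 0.10746.
i = 1.10746^(1/12) − 1 = 0.0085420 = 0.8542%.

0.8542%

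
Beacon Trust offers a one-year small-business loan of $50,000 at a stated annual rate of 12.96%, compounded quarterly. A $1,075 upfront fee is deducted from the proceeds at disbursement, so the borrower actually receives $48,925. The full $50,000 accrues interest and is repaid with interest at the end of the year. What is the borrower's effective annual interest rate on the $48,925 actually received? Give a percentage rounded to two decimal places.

16.10%

Amount owed after one year: 50,000 × (1 + 0.1296/4)^4 = 50,000 × 1.136036 = $56,801.79.
Effective rate on net proceeds: 56,801.79 / 48,925 − 1 = 0.160997 = 16.10%.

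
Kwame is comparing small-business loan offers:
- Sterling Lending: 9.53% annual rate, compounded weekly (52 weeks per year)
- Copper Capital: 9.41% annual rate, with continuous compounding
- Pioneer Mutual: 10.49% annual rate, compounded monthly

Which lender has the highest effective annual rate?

Sterling Lending: (1 + 0.0953/52)^52 − 1 = 9.989%
Copper Capital: e^0.0941 − 1 = 9.867%
Pioneer Mutual: (1 + 0.1049/12)^12 − 1 = 11.009%
The highest effective annual rate is Pioneer Mutual at 11.009%.

Pioneer Mutual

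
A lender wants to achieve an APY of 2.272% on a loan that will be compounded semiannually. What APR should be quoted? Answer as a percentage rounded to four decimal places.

2.2592%

(1 + r/2)^2 − 1 = 0.02272, so 1 + r/2 = 1.02272^(1/2).
r/2 = 0.011296, so r = 0.022592 = 2.2592%.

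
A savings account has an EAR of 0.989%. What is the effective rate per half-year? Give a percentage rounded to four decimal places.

0.4933%

The per-half-year rate i satisfies (1 + i)^2 = 1 + 0.00989.
i = 1.00989^(1/2) − 1 = 0.0049328 = 0.4933%.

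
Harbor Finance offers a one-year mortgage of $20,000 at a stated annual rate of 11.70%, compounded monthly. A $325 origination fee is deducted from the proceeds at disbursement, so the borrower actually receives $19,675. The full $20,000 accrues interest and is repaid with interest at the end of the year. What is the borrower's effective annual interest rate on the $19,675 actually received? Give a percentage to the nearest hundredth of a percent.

14.20%

Amount owed after one year: 20,000 × (1 + 0.1170/12)^12 = 20,000 × 1.123483 = $22,469.65.
Effective rate on net proceeds: 22,469.65 / 19,675 − 1 = 0.142041 = 14.20%.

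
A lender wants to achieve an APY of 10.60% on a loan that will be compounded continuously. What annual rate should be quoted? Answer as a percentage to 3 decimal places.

Continuous: nominal r satisfies e^r − 1 = 0.1060.
r = ln(1 + 0.1060) = ln(1.1060) = 0.100750 = 10.075%.

10.075%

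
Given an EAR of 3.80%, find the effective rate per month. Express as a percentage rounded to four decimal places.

The per-month rate i satisfies (1 + i)^12 = 1 + 0.0380.
i = 1.0380^(1/12) − 1 = 0.0031128 = 0.3113%.

0.3113%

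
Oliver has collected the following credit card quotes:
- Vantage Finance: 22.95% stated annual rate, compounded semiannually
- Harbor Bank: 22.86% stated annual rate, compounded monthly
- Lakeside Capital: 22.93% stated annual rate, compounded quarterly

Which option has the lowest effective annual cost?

Vantage Finance: (1 + 0.2295/2)^2 − 1 = 24.267%
Harbor Bank: (1 + 0.2286/12)^12 − 1 = 25.414%
Lakeside Capital: (1 + 0.2293/4)^4 − 1 = 24.978%
The lowest effective annual rate is Vantage Finance at 24.267%.

Vantage Finance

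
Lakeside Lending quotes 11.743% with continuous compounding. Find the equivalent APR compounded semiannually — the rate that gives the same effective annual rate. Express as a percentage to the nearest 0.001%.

12.095%

EAR under continuous compounding: e^0.11743 − 1 = 0.124603.
Solve (1 + r/2)^2 = 1.124603: r/2 = 1.124603^(1/2) − 1 = 0.060473, so r = 0.120946 = 12.095%.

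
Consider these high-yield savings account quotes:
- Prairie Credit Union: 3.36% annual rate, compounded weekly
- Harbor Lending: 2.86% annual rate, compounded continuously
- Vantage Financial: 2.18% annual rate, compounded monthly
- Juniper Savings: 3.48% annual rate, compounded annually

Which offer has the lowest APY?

Prairie Credit Union: (1 + 0.0336/52)^52 − 1 = 3.416%
Harbor Lending: e^0.0286 − 1 = 2.901%
Vantage Financial: (1 + 0.0218/12)^12 − 1 = 2.202%
Juniper Savings: compounded annually, EAR = 3.480%
The lowest effective annual rate is Vantage Financial at 2.202%.

Vantage Financial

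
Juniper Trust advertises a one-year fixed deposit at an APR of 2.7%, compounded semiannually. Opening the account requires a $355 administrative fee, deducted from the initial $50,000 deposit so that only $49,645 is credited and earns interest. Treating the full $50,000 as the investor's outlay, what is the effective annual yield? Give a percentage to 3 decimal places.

1.989%

Value after one year: 49,645 × (1 + 0.027/2)^2 = 49,645 × 1.027182 = $50,994.46.
Effective yield on the $50,000 outlay: 50,994.46 / 50,000 − 1 = 0.019889 = 1.989%.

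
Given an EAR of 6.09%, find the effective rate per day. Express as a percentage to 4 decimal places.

The per-day rate i satisfies (1 + i)^365 = 1 + 0.0609.
i = 1.0609^(1/365) − 1 = 0.0001620 = 0.0162%.

0.0162%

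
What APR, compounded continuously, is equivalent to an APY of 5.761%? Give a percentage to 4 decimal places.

5.6012%

Continuous: nominal r satisfies e^r − 1 = 0.05761.
r = ln(1 + 0.05761) = ln(1.05761) = 0.056012 = 5.6012%.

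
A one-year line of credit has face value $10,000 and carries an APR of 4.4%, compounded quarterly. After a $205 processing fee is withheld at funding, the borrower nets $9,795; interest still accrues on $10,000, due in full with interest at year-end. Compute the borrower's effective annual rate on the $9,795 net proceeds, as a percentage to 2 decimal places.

Amount owed after one year: 10,000 × (1 + 0.044/4)^4 = 10,000 × 1.044731 = $10,447.31.
Effective rate on net proceeds: 10,447.31 / 9,795 − 1 = 0.066597 = 6.66%.

6.66%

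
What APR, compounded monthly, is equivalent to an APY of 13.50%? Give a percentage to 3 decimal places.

12.730%

(1 + r/12)^12 − 1 = 0.1350, so 1 + r/12 = 1.1350^(1/12).
r/12 = 0.010609, so r = 0.127303 = 12.730%.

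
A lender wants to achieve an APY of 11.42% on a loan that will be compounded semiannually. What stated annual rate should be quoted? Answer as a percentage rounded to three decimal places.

(1 + r/2)^2 − 1 = 0.1142, so 1 + r/2 = 1.1142^(1/2).
r/2 = 0.055557, so r = 0.111113 = 11.111%.

11.111%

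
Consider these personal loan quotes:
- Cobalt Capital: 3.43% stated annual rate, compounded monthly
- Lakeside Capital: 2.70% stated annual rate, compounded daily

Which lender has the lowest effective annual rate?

Cobalt Capital: (1 + 0.0343/12)^12 − 1 = 3.484%
Lakeside Capital: (1 + 0.0270/365)^365 − 1 = 2.737%
The lowest effective annual rate is Lakeside Capital at 2.737%.

Lakeside Capital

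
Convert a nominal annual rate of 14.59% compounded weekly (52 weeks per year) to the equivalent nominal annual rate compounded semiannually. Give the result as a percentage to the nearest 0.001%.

15.113%

EAR = (1 + 0.1459/52)^52 − 1 = 0.156844.
Solve (1 + r/2)^2 = 1.156844: r/2 = 1.156844^(1/2) − 1 = 0.075567, so r = 0.151134 = 15.113%.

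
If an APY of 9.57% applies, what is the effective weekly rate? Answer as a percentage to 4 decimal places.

0.1759%

The per-week rate i satisfies (1 + i)^52 = 1 + 0.0957.
i = 1.0957^(1/52) − 1 = 0.0017591 = 0.1759%.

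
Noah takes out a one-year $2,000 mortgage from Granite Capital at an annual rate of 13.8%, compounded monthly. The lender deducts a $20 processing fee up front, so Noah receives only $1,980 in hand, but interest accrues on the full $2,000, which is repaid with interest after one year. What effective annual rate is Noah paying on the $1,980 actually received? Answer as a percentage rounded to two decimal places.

15.87%

Amount owed after one year: 2,000 × (1 + 0.138/12)^12 = 2,000 × 1.147072 = $2,294.14.
Effective rate on net proceeds: 2,294.14 / 1,980 − 1 = 0.158658 = 15.87%.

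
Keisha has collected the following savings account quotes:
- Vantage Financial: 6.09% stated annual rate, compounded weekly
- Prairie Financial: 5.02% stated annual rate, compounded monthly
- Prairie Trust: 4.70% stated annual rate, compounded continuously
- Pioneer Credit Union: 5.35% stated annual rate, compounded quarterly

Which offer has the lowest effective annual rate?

Vantage Financial: (1 + 0.0609/52)^52 − 1 = 6.275%
Prairie Financial: (1 + 0.0502/12)^12 − 1 = 5.137%
Prairie Trust: e^0.0470 − 1 = 4.812%
Pioneer Credit Union: (1 + 0.0535/4)^4 − 1 = 5.458%
The lowest effective annual rate is Prairie Trust at 4.812%.

Prairie Trust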